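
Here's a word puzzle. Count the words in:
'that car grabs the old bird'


Split into words: that | car | grabs | the | old | bird = 6 words.

6


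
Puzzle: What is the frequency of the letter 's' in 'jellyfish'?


Letter 's' in 'jellyfish': found at position(s) 8 = 1 occurrence(s).

1


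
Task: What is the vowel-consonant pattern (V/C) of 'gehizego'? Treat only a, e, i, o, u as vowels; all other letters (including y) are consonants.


Letter mapping: g = C, e = V, h = C, i = V, z = C, e = V, g = C, o = V.

CVCVCVCV


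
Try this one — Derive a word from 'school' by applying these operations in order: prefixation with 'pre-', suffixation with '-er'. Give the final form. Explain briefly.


Step 1: Add prefix 'pre-' to 'school' = 'preschool'
Step 2: Add suffix '-er' to 'preschool' = 'preschooler'

preschooler


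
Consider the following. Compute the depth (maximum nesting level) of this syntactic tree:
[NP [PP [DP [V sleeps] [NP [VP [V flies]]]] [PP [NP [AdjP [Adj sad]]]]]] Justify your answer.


Count bracket nesting levels:
'[' at pos 0: depth = 1
'[' at pos 4: depth = 2
'[' at pos 8: depth = 3
'[' at pos 12: depth = 4
'[' at pos 23: depth = 4
'[' at pos 27: depth = 5
'[' at pos 31: depth = 6
'[' at pos 44: depth = 3
'[' at pos 48: depth = 4
'[' at pos 52: depth = 5
'[' at pos 58: depth = 6
Maximum depth reached: 6

6


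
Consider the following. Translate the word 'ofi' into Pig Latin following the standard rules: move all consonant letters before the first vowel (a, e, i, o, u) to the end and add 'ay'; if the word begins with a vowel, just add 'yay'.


'ofi' starts with a vowel, so add 'yay': 'ofiyay'.

ofiyay


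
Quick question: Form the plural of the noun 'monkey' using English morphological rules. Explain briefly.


Apply rule: Add -s. 'monkey' becomes 'monkeys'.

monkeys


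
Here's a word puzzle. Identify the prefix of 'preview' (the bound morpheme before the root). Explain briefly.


The word 'preview' = 'pre' (prefix) + 'view' (root). The prefix is 'pre'.

pre


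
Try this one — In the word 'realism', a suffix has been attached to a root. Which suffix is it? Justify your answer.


The word 'realism' = 'real' (root) + '-ism' (suffix). The suffix is '-ism'.

ism


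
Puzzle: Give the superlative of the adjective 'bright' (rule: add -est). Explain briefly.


Apply superlative formation (add -est): 'bright' -> 'brightest'.

brightest


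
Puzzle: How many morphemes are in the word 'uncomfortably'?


Decomposition: un- (prefix) + comfort (root) + -able (suffix) + -ly (suffix) = 4 morpheme(s)

4 morphemes


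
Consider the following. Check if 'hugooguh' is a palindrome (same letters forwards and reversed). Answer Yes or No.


Forward: 'hugooguh'
Reversed: 'hugooguh'
They are identical.

Yes


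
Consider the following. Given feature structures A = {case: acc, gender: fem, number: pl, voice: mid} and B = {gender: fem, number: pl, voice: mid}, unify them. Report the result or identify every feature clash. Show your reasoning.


Compare features:
case: A=acc vs B=_ -> unified: acc
gender: A=fem vs B=fem -> unified: fem
number: A=pl vs B=pl -> unified: pl
voice: A=mid vs B=mid -> unified: mid
No clashes found.

Unified: {case: acc, gender: fem, number: pl, voice: mid}


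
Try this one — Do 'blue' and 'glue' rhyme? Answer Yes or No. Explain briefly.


Rime (stressed vowel + following sounds) of 'blue': -ue = /uː/
Rime of 'glue': -ue = /uː/
/uː/ and /uː/ are the same ending sound, so the words rhyme.

Yes


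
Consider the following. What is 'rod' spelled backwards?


Reverse 'rod' character by character: 'dor'.

dor


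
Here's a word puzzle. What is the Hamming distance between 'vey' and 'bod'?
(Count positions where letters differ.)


Alignment:
Position 1: 'v' vs 'b' = DIFFER
Position 2: 'e' vs 'o' = DIFFER
Position 3: 'y' vs 'd' = DIFFER
Total differences: 3

3


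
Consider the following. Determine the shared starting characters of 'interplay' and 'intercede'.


Compare from the start: 5 characters match: 'inter'. Mismatch at position 6: 'p' vs 'c'.

inter


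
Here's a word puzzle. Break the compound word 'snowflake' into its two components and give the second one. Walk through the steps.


Split 'snowflake' into 'snow' + 'flake'. The second part is 'flake'.

flake


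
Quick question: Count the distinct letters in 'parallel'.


Unique letters in 'parallel': {a, e, l, p, r} = 5 distinct letters.

5


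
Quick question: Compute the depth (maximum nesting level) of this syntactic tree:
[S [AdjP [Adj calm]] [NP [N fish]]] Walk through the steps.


Count bracket nesting levels:
'[' at pos 0: depth = 1
'[' at pos 3: depth = 2
'[' at pos 9: depth = 3
'[' at pos 21: depth = 2
'[' at pos 25: depth = 3
Maximum depth reached: 3

3


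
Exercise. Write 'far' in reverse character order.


Reverse 'far' character by character: 'raf'.

raf


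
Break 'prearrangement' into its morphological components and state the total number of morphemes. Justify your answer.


Step 1: Identify prefix: 'pre' (meaning: before)
Step 2: Identify root: 'arrange'
Step 3: Identify suffix(es): 'ment'
Decomposition: pre- (prefix: before) + arrange (root) + -ment (suffix: action/result)
Total morphemes: 3

3 morphemes (pre- (prefix: before) + arrange (root) + -ment (suffix: action/result))


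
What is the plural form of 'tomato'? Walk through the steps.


Apply rule: Add -es (consonant + o). 'tomato' becomes 'tomatoes'.

tomatoes


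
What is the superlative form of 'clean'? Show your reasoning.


Apply superlative formation (add -est): 'clean' -> 'cleanest'.

cleanest


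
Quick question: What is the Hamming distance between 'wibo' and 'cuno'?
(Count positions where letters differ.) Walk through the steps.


Alignment:
Position 1: 'w' vs 'c' = DIFFER
Position 2: 'i' vs 'u' = DIFFER
Position 3: 'b' vs 'n' = DIFFER
Position 4: 'o' vs 'o' = match
Total differences: 3

3


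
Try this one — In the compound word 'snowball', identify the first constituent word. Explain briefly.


Split 'snowball' into 'snow' + 'ball'. The first part is 'snow'.

snow


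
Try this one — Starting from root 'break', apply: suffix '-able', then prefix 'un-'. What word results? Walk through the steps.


Step 1: Add suffix '-able' to 'break' = 'breakable'
Step 2: Add prefix 'un-' to 'breakable' = 'unbreakable'

unbreakable


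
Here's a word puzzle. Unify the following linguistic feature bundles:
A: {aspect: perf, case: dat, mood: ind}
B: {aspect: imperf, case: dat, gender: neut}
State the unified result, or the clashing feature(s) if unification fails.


Compare features:
aspect: A=perf vs B=imperf -> CLASH
case: A=dat vs B=dat -> unified: dat
gender: A=_ vs B=neut -> unified: neut
mood: A=ind vs B=_ -> unified: ind
Clash detected on feature 'aspect' (perf vs imperf); unification fails.

CLASH on 'aspect' (perf vs imperf)


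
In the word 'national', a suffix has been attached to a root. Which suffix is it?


The word 'national' = 'nation' (root) + '-al' (suffix). The suffix is '-al'.

al


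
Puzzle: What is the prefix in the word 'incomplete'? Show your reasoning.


The word 'incomplete' = 'in' (prefix) + 'complete' (root). The prefix is 'in'.

in


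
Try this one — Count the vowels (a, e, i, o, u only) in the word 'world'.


Vowels in 'world': o = 1 vowels.

1


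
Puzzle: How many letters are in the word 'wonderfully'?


Spell out 'wonderfully' and number each letter: w(1), o(2), n(3), d(4), e(5), r(6), f(7), u(8), l(9), l(10), y(11). Total: 11 letters.

11


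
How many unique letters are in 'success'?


Unique letters in 'success': {c, e, s, u} = 4 distinct letters.

4


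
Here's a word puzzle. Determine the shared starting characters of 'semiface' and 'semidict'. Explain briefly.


Compare from the start: 4 characters match: 'semi'. Mismatch at position 5: 'f' vs 'd'.

semi


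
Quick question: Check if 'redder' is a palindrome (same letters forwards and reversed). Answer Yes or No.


Forward: 'redder'
Reversed: 'redder'
They are identical.

Yes


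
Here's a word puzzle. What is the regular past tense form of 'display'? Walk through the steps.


Apply rule: Add -ed. 'display' becomes 'displayed'.

displayed


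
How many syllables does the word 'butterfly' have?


Break 'butterfly' into syllables: but-ter-fly -> but | ter | fly = 3 syllables

3 syllables


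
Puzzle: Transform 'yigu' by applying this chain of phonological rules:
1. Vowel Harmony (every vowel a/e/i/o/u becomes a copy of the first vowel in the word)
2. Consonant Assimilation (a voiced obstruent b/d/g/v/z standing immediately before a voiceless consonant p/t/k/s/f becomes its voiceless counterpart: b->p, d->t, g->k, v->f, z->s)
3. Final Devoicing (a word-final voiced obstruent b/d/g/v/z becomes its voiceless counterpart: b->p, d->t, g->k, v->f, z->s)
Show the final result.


Starting form: 'yigu'
Rule 1: Vowel Harmony: all vowels become 'i' (matching first vowel). 'yigu' -> 'yigi'
Rule 2: Consonant Assimilation: no voiced obstruent (b/d/g/v/z) stands immediately before a voiceless consonant (p/t/k/s/f). No change.
Rule 3: Final Devoicing: the word ends in the vowel 'i', not a consonant. No change.
Final form: 'yigi'

yigi


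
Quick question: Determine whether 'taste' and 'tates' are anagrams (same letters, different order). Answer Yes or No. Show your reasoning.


Sorted letters of 'taste': 'aestt'
Sorted letters of 'tates': 'aestt'
They match.

Yes


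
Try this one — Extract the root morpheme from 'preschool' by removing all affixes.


Remove prefix 'pre' from 'preschool' to get root 'school'.

school


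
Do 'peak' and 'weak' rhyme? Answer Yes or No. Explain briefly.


Rime (stressed vowel + following sounds) of 'peak': -eak = /iːk/
Rime of 'weak': -eak = /iːk/
/iːk/ and /iːk/ are the same ending sound, so the words rhyme.

Yes


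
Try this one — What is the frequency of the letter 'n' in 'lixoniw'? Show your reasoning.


Letter 'n' in 'lixoniw': found at position(s) 5 = 1 occurrence(s).

1


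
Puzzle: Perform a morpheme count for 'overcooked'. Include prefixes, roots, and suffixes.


Decomposition: over- (prefix) + cook (root) + -ed (suffix) = 3 morpheme(s)

3 morphemes


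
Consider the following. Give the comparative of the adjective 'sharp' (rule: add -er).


Apply comparative formation (add -er): 'sharp' -> 'sharper'.

sharper


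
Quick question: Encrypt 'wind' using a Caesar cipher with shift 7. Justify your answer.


Shift each letter by 7: w -> d, i -> p, n -> u, d -> k. Result: 'dpuk'.

dpuk


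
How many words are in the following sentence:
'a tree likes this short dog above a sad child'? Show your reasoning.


Split into words: a | tree | likes | this | short | dog | above | a | sad | child = 10 words.

10


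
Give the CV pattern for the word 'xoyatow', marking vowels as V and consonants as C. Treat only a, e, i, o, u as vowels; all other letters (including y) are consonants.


Letter mapping: x = C, o = V, y = C, a = V, t = C, o = V, w = C.

CVCVCVC


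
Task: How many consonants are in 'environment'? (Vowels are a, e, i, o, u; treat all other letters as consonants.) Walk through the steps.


Consonants in 'environment': n, v, r, n, m, n, t = 7 consonants.

7


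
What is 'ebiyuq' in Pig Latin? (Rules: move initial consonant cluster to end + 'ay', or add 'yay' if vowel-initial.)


'ebiyuq' starts with a vowel, so add 'yay': 'ebiyuqyay'.

ebiyuqyay


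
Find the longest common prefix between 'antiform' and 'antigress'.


Compare from the start: 4 characters match: 'anti'. Mismatch at position 5: 'f' vs 'g'.

anti


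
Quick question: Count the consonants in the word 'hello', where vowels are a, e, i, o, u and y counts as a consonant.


Consonants in 'hello': h, l, l = 3 consonants.

3


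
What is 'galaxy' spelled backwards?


Reverse 'galaxy' character by character: 'yxalag'.

yxalag


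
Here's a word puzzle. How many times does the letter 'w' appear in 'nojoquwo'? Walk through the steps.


Letter 'w' in 'nojoquwo': found at position(s) 7 = 1 occurrence(s).

1


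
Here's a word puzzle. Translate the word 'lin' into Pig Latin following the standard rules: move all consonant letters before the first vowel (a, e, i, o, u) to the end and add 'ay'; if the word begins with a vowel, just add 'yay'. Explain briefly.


'lin': move consonant cluster 'l' to end and add 'ay': 'inlay'.

inlay


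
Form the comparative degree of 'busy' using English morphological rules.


Apply comparative formation (consonant + y: change y to i, add -er): 'busy' -> 'busier'.

busier


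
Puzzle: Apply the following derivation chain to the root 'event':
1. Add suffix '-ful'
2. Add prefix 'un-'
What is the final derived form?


Step 1: Add suffix '-ful' to 'event' = 'eventful'
Step 2: Add prefix 'un-' to 'eventful' = 'uneventful'

uneventful


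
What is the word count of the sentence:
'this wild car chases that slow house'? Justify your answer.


Split into words: this | wild | car | chases | that | slow | house = 7 words.

7


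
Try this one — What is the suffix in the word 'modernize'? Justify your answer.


The word 'modernize' = 'modern' (root) + '-ize' (suffix). The suffix is '-ize'.

ize


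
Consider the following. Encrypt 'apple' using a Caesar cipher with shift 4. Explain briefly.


Shift each letter by 4: a -> e, p -> t, p -> t, l -> p, e -> i. Result: 'ettpi'.

ettpi


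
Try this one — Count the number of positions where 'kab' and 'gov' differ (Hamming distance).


Alignment:
Position 1: 'k' vs 'g' = DIFFER
Position 2: 'a' vs 'o' = DIFFER
Position 3: 'b' vs 'v' = DIFFER
Total differences: 3

3


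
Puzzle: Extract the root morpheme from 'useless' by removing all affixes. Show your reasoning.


Remove suffix '-less' from 'useless' to get root 'use'.

use


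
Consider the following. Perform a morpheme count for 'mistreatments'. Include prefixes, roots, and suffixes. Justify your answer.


Decomposition: mis- (prefix) + treat (root) + -ment (suffix) + -s (plural) = 4 morpheme(s)

4 morphemes


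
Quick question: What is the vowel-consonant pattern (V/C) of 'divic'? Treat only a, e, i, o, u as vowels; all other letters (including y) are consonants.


Letter mapping: d = C, i = V, v = C, i = V, c = C.

CVCVC


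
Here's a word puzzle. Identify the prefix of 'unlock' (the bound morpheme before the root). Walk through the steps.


The word 'unlock' = 'un' (prefix) + 'lock' (root). The prefix is 'un'.

un


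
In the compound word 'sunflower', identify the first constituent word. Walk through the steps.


Split 'sunflower' into 'sun' + 'flower'. The first part is 'sun'.

sun


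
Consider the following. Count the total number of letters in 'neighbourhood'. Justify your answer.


Spell out 'neighbourhood' and number each letter: n(1), e(2), i(3), g(4), h(5), b(6), o(7), u(8), r(9), h(10), o(11), o(12), d(13). Total: 13 letters.

13


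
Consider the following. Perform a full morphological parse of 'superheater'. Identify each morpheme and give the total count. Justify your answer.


Step 1: Identify prefix: 'super' (meaning: above)
Step 2: Identify root: 'heat'
Step 3: Identify suffix(es): 'er'
Decomposition: super- (prefix: above) + heat (root) + -er (suffix: one who)
Total morphemes: 3

3 morphemes (super- (prefix: above) + heat (root) + -er (suffix: one who))


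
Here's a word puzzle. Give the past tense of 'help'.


Apply rule: Add -ed. 'help' becomes 'helped'.

helped


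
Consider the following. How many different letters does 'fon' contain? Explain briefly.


Unique letters in 'fon': {f, n, o} = 3 distinct letters.

3


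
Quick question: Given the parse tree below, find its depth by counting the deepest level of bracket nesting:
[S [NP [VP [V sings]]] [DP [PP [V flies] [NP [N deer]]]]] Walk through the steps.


Count bracket nesting levels:
'[' at pos 0: depth = 1
'[' at pos 3: depth = 2
'[' at pos 7: depth = 3
'[' at pos 11: depth = 4
'[' at pos 23: depth = 2
'[' at pos 27: depth = 3
'[' at pos 31: depth = 4
'[' at pos 41: depth = 4
'[' at pos 45: depth = 5
Maximum depth reached: 5

5


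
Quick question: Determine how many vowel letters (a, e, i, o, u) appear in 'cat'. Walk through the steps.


Vowels in 'cat': a = 1 vowels.

1


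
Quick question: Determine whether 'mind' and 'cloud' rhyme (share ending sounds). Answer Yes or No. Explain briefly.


Rime (stressed vowel + following sounds) of 'mind': -ind = /aɪnd/
Rime of 'cloud': -oud = /aʊd/
/aɪnd/ and /aʊd/ are different ending sounds, so the words do not rhyme.

No


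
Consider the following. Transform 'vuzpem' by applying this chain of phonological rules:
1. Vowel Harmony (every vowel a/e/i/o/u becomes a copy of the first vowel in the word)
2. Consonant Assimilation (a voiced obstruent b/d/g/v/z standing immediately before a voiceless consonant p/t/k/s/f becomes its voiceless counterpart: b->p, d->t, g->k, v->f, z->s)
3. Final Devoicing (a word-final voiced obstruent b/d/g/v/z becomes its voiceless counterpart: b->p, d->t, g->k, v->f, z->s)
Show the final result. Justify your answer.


Starting form: 'vuzpem'
Rule 1: Vowel Harmony: all vowels become 'u' (matching first vowel). 'vuzpem' -> 'vuzpum'
Rule 2: Consonant Assimilation: voiced obstruent before voiceless consonant becomes voiceless ('zp' -> 'sp'). 'vuzpum' -> 'vuspum'
Rule 3: Final Devoicing: final consonant 'm' is not one of the voiced obstruents b/d/g/v/z. No change.
Final form: 'vuspum'

vuspum


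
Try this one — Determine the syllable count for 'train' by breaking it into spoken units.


Break 'train' into syllables: train -> train = 1 syllable

1 syllable


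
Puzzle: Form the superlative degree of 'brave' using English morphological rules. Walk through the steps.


Apply superlative formation (ends in e: add -st): 'brave' -> 'bravest'.

bravest


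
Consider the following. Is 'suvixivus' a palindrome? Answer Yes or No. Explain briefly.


Forward: 'suvixivus'
Reversed: 'suvixivus'
They are identical.

Yes


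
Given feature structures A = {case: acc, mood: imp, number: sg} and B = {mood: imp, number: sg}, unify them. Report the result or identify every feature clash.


Compare features:
case: A=acc vs B=_ -> unified: acc
mood: A=imp vs B=imp -> unified: imp
number: A=sg vs B=sg -> unified: sg
No clashes found.

Unified: {case: acc, mood: imp, number: sg}


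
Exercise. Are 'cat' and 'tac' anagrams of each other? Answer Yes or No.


Sorted letters of 'cat': 'act'
Sorted letters of 'tac': 'act'
They match.

Yes


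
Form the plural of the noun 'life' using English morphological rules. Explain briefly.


Apply rule: Change -fe to -ves. 'life' becomes 'lives'.

lives


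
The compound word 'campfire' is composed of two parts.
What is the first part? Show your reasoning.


Split 'campfire' into 'camp' + 'fire'. The first part is 'camp'.

camp


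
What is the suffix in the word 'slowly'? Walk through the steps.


The word 'slowly' = 'slow' (root) + '-ly' (suffix). The suffix is '-ly'.

ly


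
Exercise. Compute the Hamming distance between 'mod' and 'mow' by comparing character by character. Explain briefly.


Alignment:
Position 1: 'm' vs 'm' = match
Position 2: 'o' vs 'o' = match
Position 3: 'd' vs 'w' = DIFFER
Total differences: 1

1


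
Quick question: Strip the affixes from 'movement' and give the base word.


Remove suffix '-ment' from 'movement' to get root 'move'.

move


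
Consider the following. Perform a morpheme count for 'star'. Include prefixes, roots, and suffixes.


Decomposition: star (free morpheme) = 1 morpheme(s)

1 morphemes


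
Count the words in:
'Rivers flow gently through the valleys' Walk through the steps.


Split into words: Rivers | flow | gently | through | the | valleys = 6 words.

6


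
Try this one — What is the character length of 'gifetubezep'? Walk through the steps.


Spell out 'gifetubezep' and number each letter: g(1), i(2), f(3), e(4), t(5), u(6), b(7), e(8), z(9), e(10), p(11). Total: 11 letters.

11


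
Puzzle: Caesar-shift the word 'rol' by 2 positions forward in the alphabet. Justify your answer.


Shift each letter by 2: r -> t, o -> q, l -> n. Result: 'tqn'.

tqn


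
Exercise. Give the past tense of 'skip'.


Apply rule: Double final consonant and add -ed. 'skip' becomes 'skipped'.

skipped


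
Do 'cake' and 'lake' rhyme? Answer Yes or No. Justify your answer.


Rime (stressed vowel + following sounds) of 'cake': -ake = /eɪk/
Rime of 'lake': -ake = /eɪk/
/eɪk/ and /eɪk/ are the same ending sound, so the words rhyme.

Yes


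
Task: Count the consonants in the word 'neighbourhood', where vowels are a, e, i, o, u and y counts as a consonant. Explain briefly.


Consonants in 'neighbourhood': n, g, h, b, r, h, d = 7 consonants.

7


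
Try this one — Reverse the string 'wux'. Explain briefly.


Reverse 'wux' character by character: 'xuw'.

xuw


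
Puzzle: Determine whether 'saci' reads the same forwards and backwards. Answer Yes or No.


Forward: 'saci'
Reversed: 'icas'
They differ.

No


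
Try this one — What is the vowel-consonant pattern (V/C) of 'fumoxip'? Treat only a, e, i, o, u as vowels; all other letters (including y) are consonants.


Letter mapping: f = C, u = V, m = C, o = V, x = C, i = V, p = C.

CVCVCVC


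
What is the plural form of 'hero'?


Apply rule: Add -es (consonant + o). 'hero' becomes 'heroes'.

heroes


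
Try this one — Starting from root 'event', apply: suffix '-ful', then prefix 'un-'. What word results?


Step 1: Add suffix '-ful' to 'event' = 'eventful'
Step 2: Add prefix 'un-' to 'eventful' = 'uneventful'

uneventful


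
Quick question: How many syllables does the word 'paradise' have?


Break 'paradise' into syllables: par-a-dise -> par | a | dise = 3 syllables

3 syllables


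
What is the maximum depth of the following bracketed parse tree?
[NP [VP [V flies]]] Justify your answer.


Count bracket nesting levels:
'[' at pos 0: depth = 1
'[' at pos 4: depth = 2
'[' at pos 8: depth = 3
Maximum depth reached: 3

3


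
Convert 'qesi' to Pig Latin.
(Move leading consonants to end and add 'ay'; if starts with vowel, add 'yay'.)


'qesi': move consonant cluster 'q' to end and add 'ay': 'esiqay'.

esiqay


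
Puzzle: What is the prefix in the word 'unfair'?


The word 'unfair' = 'un' (prefix) + 'fair' (root). The prefix is 'un'.

un


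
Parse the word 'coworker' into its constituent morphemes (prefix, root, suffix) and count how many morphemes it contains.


Step 1: Identify prefix: 'co' (meaning: together)
Step 2: Identify root: 'work'
Step 3: Identify suffix(es): 'er'
Decomposition: co- (prefix: together) + work (root) + -er (suffix: one who)
Total morphemes: 3

3 morphemes (co- (prefix: together) + work (root) + -er (suffix: one who))


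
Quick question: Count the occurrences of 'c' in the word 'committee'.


Letter 'c' in 'committee': found at position(s) 1 = 1 occurrence(s).

1


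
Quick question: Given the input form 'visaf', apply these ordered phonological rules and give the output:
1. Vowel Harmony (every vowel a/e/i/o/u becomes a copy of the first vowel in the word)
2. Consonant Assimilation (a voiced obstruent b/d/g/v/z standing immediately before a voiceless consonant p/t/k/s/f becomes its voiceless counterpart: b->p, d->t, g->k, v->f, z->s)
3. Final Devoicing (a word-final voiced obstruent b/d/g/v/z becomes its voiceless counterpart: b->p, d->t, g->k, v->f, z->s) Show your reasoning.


Starting form: 'visaf'
Rule 1: Vowel Harmony: all vowels become 'i' (matching first vowel). 'visaf' -> 'visif'
Rule 2: Consonant Assimilation: no voiced obstruent (b/d/g/v/z) stands immediately before a voiceless consonant (p/t/k/s/f). No change.
Rule 3: Final Devoicing: final consonant 'f' is not one of the voiced obstruents b/d/g/v/z. No change.
Final form: 'visif'

visif


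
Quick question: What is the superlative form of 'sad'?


Apply superlative formation (double final consonant, add -est): 'sad' -> 'saddest'.

saddest


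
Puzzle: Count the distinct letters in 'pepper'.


Unique letters in 'pepper': {e, p, r} = 3 distinct letters.

3


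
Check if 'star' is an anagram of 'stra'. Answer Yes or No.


Sorted letters of 'star': 'arst'
Sorted letters of 'stra': 'arst'
They match.

Yes


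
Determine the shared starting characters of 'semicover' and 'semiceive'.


Compare from the start: 5 characters match: 'semic'. Mismatch at position 6: 'o' vs 'e'.

semic


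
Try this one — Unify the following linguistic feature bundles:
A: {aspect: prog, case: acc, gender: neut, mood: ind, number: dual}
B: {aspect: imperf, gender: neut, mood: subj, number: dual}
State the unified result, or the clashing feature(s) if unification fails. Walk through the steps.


Compare features:
aspect: A=prog vs B=imperf -> CLASH
case: A=acc vs B=_ -> unified: acc
gender: A=neut vs B=neut -> unified: neut
mood: A=ind vs B=subj -> CLASH
number: A=dual vs B=dual -> unified: dual
Clashes detected on features 'aspect' (prog vs imperf) and 'mood' (ind vs subj); unification fails.

CLASH on 'aspect' (prog vs imperf) and 'mood' (ind vs subj)


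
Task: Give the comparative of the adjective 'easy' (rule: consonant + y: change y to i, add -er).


Apply comparative formation (consonant + y: change y to i, add -er): 'easy' -> 'easier'.

easier


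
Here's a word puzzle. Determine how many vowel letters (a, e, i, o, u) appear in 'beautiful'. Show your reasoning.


Vowels in 'beautiful': e, a, u, i, u = 5 vowels.

5


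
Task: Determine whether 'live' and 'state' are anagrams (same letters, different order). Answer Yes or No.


Sorted letters of 'live': 'eilv'
Sorted letters of 'state': 'aestt'
They do not match.

No


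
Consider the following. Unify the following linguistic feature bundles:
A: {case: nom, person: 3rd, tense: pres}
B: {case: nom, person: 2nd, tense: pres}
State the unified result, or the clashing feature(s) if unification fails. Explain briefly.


Compare features:
case: A=nom vs B=nom -> unified: nom
person: A=3rd vs B=2nd -> CLASH
tense: A=pres vs B=pres -> unified: pres
Clash detected on feature 'person' (3rd vs 2nd); unification fails.

CLASH on 'person' (3rd vs 2nd)


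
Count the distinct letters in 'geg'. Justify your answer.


Unique letters in 'geg': {e, g} = 2 distinct letters.

2


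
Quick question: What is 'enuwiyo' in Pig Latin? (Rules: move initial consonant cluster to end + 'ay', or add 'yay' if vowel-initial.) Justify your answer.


'enuwiyo' starts with a vowel, so add 'yay': 'enuwiyoyay'.

enuwiyoyay


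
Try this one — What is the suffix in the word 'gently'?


The word 'gently' = 'gentle' (root) + '-ly' (suffix). The suffix is '-ly'.

ly


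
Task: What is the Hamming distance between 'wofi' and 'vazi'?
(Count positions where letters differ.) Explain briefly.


Alignment:
Position 1: 'w' vs 'v' = DIFFER
Position 2: 'o' vs 'a' = DIFFER
Position 3: 'f' vs 'z' = DIFFER
Position 4: 'i' vs 'i' = match
Total differences: 3

3


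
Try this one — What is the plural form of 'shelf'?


Apply rule: Change -f to -ves. 'shelf' becomes 'shelves'.

shelves


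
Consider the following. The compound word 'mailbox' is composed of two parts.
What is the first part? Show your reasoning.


Split 'mailbox' into 'mail' + 'box'. The first part is 'mail'.

mail


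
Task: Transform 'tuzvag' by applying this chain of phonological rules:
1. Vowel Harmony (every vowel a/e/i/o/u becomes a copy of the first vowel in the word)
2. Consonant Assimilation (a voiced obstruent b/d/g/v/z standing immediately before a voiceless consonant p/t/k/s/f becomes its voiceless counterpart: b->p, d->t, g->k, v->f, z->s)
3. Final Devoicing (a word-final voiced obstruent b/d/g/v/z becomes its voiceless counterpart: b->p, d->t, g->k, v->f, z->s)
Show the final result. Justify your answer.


Starting form: 'tuzvag'
Rule 1: Vowel Harmony: all vowels become 'u' (matching first vowel). 'tuzvag' -> 'tuzvug'
Rule 2: Consonant Assimilation: no voiced obstruent (b/d/g/v/z) stands immediately before a voiceless consonant (p/t/k/s/f). No change.
Rule 3: Final Devoicing: word-final voiced obstruent 'g' becomes voiceless 'k'. 'tuzvug' -> 'tuzvuk'
Final form: 'tuzvuk'

tuzvuk


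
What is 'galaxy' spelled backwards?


Reverse 'galaxy' character by character: 'yxalag'.

yxalag


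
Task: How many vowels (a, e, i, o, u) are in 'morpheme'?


Vowels in 'morpheme': o, e, e = 3 vowels.

3


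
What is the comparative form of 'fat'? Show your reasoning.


Apply comparative formation (double final consonant, add -er): 'fat' -> 'fatter'.

fatter


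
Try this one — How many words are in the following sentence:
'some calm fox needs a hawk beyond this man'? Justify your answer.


Split into words: some | calm | fox | needs | a | hawk | beyond | this | man = 9 words.

9


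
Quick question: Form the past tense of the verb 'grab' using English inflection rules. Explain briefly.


Apply rule: Double final consonant and add -ed. 'grab' becomes 'grabbed'.

grabbed


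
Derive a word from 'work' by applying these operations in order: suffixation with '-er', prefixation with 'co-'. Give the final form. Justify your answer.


Step 1: Add suffix '-er' to 'work' = 'worker'
Step 2: Add prefix 'co-' to 'worker' = 'coworker'

coworker


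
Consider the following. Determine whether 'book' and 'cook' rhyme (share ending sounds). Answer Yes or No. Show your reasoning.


Rime (stressed vowel + following sounds) of 'book': -ook = /ʊk/
Rime of 'cook': -ook = /ʊk/
/ʊk/ and /ʊk/ are the same ending sound, so the words rhyme.

Yes


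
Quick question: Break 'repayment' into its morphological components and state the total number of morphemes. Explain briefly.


Step 1: Identify prefix: 're' (meaning: again)
Step 2: Identify root: 'pay'
Step 3: Identify suffix(es): 'ment'
Decomposition: re- (prefix: again) + pay (root) + -ment (suffix: action/result)
Total morphemes: 3

3 morphemes (re- (prefix: again) + pay (root) + -ment (suffix: action/result))


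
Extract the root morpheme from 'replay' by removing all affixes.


Remove prefix 're' from 'replay' to get root 'play'.

play


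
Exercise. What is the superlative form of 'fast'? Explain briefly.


Apply superlative formation (add -est): 'fast' -> 'fastest'.

fastest


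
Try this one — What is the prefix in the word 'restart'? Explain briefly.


The word 'restart' = 're' (prefix) + 'start' (root). The prefix is 're'.

re


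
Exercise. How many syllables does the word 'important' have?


Break 'important' into syllables: im-por-tant -> im | por | tant = 3 syllables

3 syllables


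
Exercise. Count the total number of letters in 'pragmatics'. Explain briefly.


Spell out 'pragmatics' and number each letter: p(1), r(2), a(3), g(4), m(5), a(6), t(7), i(8), c(9), s(10). Total: 10 letters.

10


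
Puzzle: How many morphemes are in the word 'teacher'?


Decomposition: teach (root) + -er (suffix) = 2 morpheme(s)

2 morphemes


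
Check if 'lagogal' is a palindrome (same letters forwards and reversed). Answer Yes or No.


Forward: 'lagogal'
Reversed: 'lagogal'
They are identical.

Yes


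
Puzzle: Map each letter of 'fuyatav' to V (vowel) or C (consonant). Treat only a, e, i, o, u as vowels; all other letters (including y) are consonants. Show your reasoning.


Letter mapping: f = C, u = V, y = C, a = V, t = C, a = V, v = C.

CVCVCVC


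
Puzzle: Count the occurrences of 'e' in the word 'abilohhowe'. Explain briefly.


Letter 'e' in 'abilohhowe': found at position(s) 10 = 1 occurrence(s).

1


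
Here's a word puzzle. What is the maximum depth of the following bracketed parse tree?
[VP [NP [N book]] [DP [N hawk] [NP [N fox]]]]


Count bracket nesting levels:
'[' at pos 0: depth = 1
'[' at pos 4: depth = 2
'[' at pos 8: depth = 3
'[' at pos 18: depth = 2
'[' at pos 22: depth = 3
'[' at pos 31: depth = 3
'[' at pos 35: depth = 4
Maximum depth reached: 4

4


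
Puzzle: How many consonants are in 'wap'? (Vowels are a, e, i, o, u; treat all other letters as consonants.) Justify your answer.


Consonants in 'wap': w, p = 2 consonants.

2


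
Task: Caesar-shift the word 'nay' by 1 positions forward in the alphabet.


Shift each letter by 1: n -> o, a -> b, y -> z. Result: 'obz'.

obz


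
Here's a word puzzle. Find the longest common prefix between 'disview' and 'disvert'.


Compare from the start: 4 characters match: 'disv'. Mismatch at position 5: 'i' vs 'e'.

disv


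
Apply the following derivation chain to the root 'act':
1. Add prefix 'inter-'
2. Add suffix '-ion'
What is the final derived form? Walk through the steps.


Step 1: Add prefix 'inter-' to 'act' = 'interact'
Step 2: Add suffix '-ion' to 'interact' = 'interaction'

interaction


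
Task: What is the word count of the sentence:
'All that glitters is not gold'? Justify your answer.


Split into words: All | that | glitters | is | not | gold = 6 words.

6


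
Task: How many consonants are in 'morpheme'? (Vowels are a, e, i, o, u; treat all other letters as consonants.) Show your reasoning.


Consonants in 'morpheme': m, r, p, h, m = 5 consonants.

5


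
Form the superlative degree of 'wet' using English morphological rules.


Apply superlative formation (double final consonant, add -est): 'wet' -> 'wettest'.

wettest


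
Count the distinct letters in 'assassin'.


Unique letters in 'assassin': {a, i, n, s} = 4 distinct letters.

4


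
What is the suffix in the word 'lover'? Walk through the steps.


The word 'lover' = 'love' (root) + '-er' (suffix). The suffix is '-er'.

er


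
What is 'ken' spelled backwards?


Reverse 'ken' character by character: 'nek'.

nek


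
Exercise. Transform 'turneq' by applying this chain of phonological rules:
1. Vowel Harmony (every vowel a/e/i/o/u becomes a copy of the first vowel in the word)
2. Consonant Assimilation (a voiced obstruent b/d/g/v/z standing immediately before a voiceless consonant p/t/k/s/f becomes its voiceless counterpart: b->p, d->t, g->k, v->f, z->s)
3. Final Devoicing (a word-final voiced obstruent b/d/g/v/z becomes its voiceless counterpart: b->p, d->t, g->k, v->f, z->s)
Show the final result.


Starting form: 'turneq'
Rule 1: Vowel Harmony: all vowels become 'u' (matching first vowel). 'turneq' -> 'turnuq'
Rule 2: Consonant Assimilation: no voiced obstruent (b/d/g/v/z) stands immediately before a voiceless consonant (p/t/k/s/f). No change.
Rule 3: Final Devoicing: final consonant 'q' is not one of the voiced obstruents b/d/g/v/z. No change.
Final form: 'turnuq'

turnuq


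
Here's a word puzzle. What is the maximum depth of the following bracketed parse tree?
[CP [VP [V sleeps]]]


Count bracket nesting levels:
'[' at pos 0: depth = 1
'[' at pos 4: depth = 2
'[' at pos 8: depth = 3
Maximum depth reached: 3

3


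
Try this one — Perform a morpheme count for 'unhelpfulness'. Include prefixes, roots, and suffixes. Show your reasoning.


Decomposition: un- (prefix) + help (root) + -ful (suffix) + -ness (suffix) = 4 morpheme(s)

4 morphemes


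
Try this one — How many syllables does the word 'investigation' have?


Break 'investigation' into syllables: in-ves-ti-ga-tion -> in | ves | ti | ga | tion = 5 syllables

5 syllables


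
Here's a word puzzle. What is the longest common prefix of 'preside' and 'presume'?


Compare from the start: 4 characters match: 'pres'. Mismatch at position 5: 'i' vs 'u'.

pres


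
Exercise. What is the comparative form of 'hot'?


Apply comparative formation (double final consonant, add -er): 'hot' -> 'hotter'.

hotter


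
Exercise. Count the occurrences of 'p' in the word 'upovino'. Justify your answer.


Letter 'p' in 'upovino': found at position(s) 2 = 1 occurrence(s).

1


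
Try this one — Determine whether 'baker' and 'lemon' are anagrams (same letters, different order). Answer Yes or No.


Sorted letters of 'baker': 'abekr'
Sorted letters of 'lemon': 'elmno'
They do not match.

No


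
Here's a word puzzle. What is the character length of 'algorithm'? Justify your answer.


Spell out 'algorithm' and number each letter: a(1), l(2), g(3), o(4), r(5), i(6), t(7), h(8), m(9). Total: 9 letters.

9


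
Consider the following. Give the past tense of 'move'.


Apply rule: Add -d (word ends in -e). 'move' becomes 'moved'.

moved


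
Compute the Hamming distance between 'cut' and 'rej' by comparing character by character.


Alignment:
Position 1: 'c' vs 'r' = DIFFER
Position 2: 'u' vs 'e' = DIFFER
Position 3: 't' vs 'j' = DIFFER
Total differences: 3

3


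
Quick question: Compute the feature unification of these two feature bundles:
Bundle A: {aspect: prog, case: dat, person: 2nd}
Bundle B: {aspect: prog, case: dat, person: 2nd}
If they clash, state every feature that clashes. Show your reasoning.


Compare features:
aspect: A=prog vs B=prog -> unified: prog
case: A=dat vs B=dat -> unified: dat
person: A=2nd vs B=2nd -> unified: 2nd
No clashes found.

Unified: {aspect: prog, case: dat, person: 2nd}


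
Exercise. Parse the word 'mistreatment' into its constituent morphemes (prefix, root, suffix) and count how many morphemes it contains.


Step 1: Identify prefix: 'mis' (meaning: wrongly)
Step 2: Identify root: 'treat'
Step 3: Identify suffix(es): 'ment'
Decomposition: mis- (prefix: wrongly) + treat (root) + -ment (suffix: action/result)
Total morphemes: 3

3 morphemes (mis- (prefix: wrongly) + treat (root) + -ment (suffix: action/result))


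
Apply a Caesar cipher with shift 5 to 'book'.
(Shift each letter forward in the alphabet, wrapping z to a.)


Shift each letter by 5: b -> g, o -> t, o -> t, k -> p. Result: 'gttp'.

gttp


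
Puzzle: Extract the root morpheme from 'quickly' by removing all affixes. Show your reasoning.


Remove suffix '-ly' from 'quickly' to get root 'quick'.

quick


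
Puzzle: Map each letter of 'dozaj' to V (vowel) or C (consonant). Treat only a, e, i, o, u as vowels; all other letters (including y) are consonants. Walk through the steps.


Letter mapping: d = C, o = V, z = C, a = V, j = C.

CVCVC


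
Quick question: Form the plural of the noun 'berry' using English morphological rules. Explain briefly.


Apply rule: Change -y to -ies (consonant + y). 'berry' becomes 'berries'.

berries


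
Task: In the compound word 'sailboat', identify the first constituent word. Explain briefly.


Split 'sailboat' into 'sail' + 'boat'. The first part is 'sail'.

sail


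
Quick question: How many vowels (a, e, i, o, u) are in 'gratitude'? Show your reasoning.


Vowels in 'gratitude': a, i, u, e = 4 vowels.

4


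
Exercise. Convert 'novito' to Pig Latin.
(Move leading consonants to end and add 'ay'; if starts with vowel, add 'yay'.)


'novito': move consonant cluster 'n' to end and add 'ay': 'ovitonay'.

ovitonay


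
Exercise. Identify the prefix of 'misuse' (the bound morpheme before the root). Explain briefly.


The word 'misuse' = 'mis' (prefix) + 'use' (root). The prefix is 'mis'.

mis


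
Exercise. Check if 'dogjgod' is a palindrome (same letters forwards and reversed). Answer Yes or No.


Forward: 'dogjgod'
Reversed: 'dogjgod'
They are identical.

Yes


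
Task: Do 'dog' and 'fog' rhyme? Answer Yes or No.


Rime (stressed vowel + following sounds) of 'dog': -og = /ɒg/
Rime of 'fog': -og = /ɒg/
/ɒg/ and /ɒg/ are the same ending sound, so the words rhyme.

Yes
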